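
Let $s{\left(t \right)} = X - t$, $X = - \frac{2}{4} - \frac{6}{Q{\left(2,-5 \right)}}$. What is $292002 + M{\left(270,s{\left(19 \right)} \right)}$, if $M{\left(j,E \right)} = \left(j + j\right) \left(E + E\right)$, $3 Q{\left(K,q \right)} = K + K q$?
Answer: $273372$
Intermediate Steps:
$Q{\left(K,q \right)} = \frac{K}{3} + \frac{K q}{3}$ ($Q{\left(K,q \right)} = \frac{K + K q}{3} = \frac{K}{3} + \frac{K q}{3}$)
$X = \frac{7}{4}$ ($X = - \frac{2}{4} - \frac{6}{\frac{1}{3} \cdot 2 \left(1 - 5\right)} = \left(-2\right) \frac{1}{4} - \frac{6}{\frac{1}{3} \cdot 2 \left(-4\right)} = - \frac{1}{2} - \frac{6}{- \frac{8}{3}} = - \frac{1}{2} - - \frac{9}{4} = - \frac{1}{2} + \frac{9}{4} = \frac{7}{4} \approx 1.75$)
$s{\left(t \right)} = \frac{7}{4} - t$
$M{\left(j,E \right)} = 4 E j$ ($M{\left(j,E \right)} = 2 j 2 E = 4 E j$)
$292002 + M{\left(270,s{\left(19 \right)} \right)} = 292002 + 4 \left(\frac{7}{4} - 19\right) 270 = 292002 + 4 \left(- \frac{69}{4}\right) 270 = 292002 - 18630 = 273372$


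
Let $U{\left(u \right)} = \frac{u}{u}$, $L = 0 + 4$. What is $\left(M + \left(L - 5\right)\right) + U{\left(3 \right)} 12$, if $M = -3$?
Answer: $8$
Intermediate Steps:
$L = 4$
$U{\left(u \right)} = 1$
$\left(M + \left(L - 5\right)\right) + U{\left(3 \right)} 12 = \left(-3 + \left(4 - 5\right)\right) + 1 \cdot 12 = \left(-3 + \left(4 - 5\right)\right) + 12 = \left(-3 - 1\right) + 12 = -4 + 12 = 8$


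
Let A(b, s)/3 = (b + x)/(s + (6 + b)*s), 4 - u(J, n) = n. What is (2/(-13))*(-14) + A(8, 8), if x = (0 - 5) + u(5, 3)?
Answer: 293/130 ≈ 2.2538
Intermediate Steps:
u(J, n) = 4 - n
x = -4 (x = (0 - 5) + (4 - 1*3) = -5 + (4 - 3) = -5 + 1 = -4)
A(b, s) = 3*(-4 + b)/(s + s*(6 + b)) (A(b, s) = 3*((b - 4)/(s + (6 + b)*s)) = 3*((-4 + b)/(s + s*(6 + b))) = 3*(-4 + b)/(s + s*(6 + b)))
(2/(-13))*(-14) + A(8, 8) = (2/(-13))*(-14) + 3*(-4 + 8)/(8*(7 + 8)) = (2*(-1/13))*(-14) + 3*(⅛)*4/15 = -2/13*(-14) + 3*(⅛)*(1/15)*4 = 28/13 + ⅒ = 293/130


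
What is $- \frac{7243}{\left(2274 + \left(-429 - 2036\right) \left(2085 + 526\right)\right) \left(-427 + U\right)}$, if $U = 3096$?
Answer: $\frac{7243}{17171921629} \approx 4.2179 \cdot 10^{-7}$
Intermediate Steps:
$- \frac{7243}{\left(2274 + \left(-429 - 2036\right) \left(2085 + 526\right)\right) \left(-427 + U\right)} = - \frac{7243}{\left(2274 + \left(-429 - 2036\right) \left(2085 + 526\right)\right) \left(-427 + 3096\right)} = - \frac{7243}{\left(2274 - 6436115\right) 2669} = - \frac{7243}{\left(-6433841\right) 2669} = - \frac{7243}{-17171921629} = \left(-7243\right) \left(- \frac{1}{17171921629}\right) = \frac{7243}{17171921629}$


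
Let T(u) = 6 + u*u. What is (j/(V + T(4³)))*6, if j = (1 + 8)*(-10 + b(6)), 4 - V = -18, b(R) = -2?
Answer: -162/1031 ≈ -0.15713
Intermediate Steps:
T(u) = 6 + u²
V = 22 (V = 4 - 1*(-18) = 4 + 18 = 22)
j = -108 (j = (1 + 8)*(-10 - 2) = 9*(-12) = -108)
(j/(V + T(4³)))*6 = -108/(22 + (6 + (4³)²))*6 = -108/(22 + (6 + 64²))*6 = -108/(22 + (6 + 4096))*6 = -108/(22 + 4102)*6 = -108/4124*6 = -108*1/4124*6 = -27/1031*6 = -162/1031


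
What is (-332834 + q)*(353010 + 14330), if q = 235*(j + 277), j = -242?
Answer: -119241870060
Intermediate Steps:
q = 8225 (q = 235*(-242 + 277) = 235*35 = 8225)
(-332834 + q)*(353010 + 14330) = (-332834 + 8225)*(353010 + 14330) = -324609*367340 = -119241870060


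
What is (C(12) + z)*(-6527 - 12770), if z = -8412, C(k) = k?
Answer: 162094800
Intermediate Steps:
(C(12) + z)*(-6527 - 12770) = (12 - 8412)*(-6527 - 12770) = -8400*(-19297) = 162094800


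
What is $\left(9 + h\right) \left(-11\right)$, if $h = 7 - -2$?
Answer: $-198$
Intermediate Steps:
$h = 9$ ($h = 7 + 2 = 9$)
$\left(9 + h\right) \left(-11\right) = \left(9 + 9\right) \left(-11\right) = 18 \left(-11\right) = -198$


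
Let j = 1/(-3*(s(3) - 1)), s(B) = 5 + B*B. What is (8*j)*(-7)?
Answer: 56/39 ≈ 1.4359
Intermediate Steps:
s(B) = 5 + B**2
j = -1/39 (j = 1/(-3*((5 + 3**2) - 1)) = 1/(-3*((5 + 9) - 1)) = 1/(-3*(14 - 1)) = 1/(-3*13) = 1/(-39) = 1*(-1/39) = -1/39 ≈ -0.025641)
(8*j)*(-7) = (8*(-1/39))*(-7) = -8/39*(-7) = 56/39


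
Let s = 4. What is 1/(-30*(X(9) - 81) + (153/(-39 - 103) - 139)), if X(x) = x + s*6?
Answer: 142/184589 ≈ 0.00076928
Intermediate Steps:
X(x) = 24 + x (X(x) = x + 4*6 = x + 24 = 24 + x)
1/(-30*(X(9) - 81) + (153/(-39 - 103) - 139)) = 1/(-30*((24 + 9) - 81) + (153/(-39 - 103) - 139)) = 1/(-30*(33 - 81) + (153/(-142) - 139)) = 1/(-30*(-48) + (-1/142*153 - 139)) = 1/(1440 + (-153/142 - 139)) = 1/(1440 - 19891/142) = 1/(184589/142) = 142/184589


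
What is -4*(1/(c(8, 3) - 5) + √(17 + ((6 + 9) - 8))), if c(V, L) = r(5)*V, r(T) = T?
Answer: -4/35 - 8*√6 ≈ -19.710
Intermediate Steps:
c(V, L) = 5*V
-4*(1/(c(8, 3) - 5) + √(17 + ((6 + 9) - 8))) = -4*(1/(5*8 - 5) + √(17 + ((6 + 9) - 8))) = -4*(1/(40 - 5) + √(17 + (15 - 8))) = -4*(1/35 + √(17 + 7)) = -4*(1/35 + √24) = -4*(1/35 + 2*√6) = -4/35 - 8*√6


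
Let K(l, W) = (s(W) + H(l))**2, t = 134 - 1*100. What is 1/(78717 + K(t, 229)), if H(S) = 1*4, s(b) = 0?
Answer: 1/78733 ≈ 1.2701e-5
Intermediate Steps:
H(S) = 4
t = 34 (t = 134 - 100 = 34)
K(l, W) = 16 (K(l, W) = (0 + 4)**2 = 4**2 = 16)
1/(78717 + K(t, 229)) = 1/(78717 + 16) = 1/78733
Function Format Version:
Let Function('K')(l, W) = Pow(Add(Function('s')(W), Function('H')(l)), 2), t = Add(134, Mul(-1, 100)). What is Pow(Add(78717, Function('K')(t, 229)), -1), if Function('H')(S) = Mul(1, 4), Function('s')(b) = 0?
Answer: Rational(1, 78733) ≈ 1.2701e-5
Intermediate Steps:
Function('H')(S) = 4
t = 34 (t = Add(134, -100) = 34)
Function('K')(l, W) = 16 (Function('K')(l, W) = Pow(Add(0, 4), 2) = Pow(4, 2) = 16)
Pow(Add(78717, Function('K')(t, 229)), -1) = Pow(Add(78717, 16), -1) = Pow(78733, -1) = Rational(1, 78733)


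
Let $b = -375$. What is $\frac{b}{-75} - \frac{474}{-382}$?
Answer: $\frac{1192}{191} \approx 6.2408$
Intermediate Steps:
$\frac{b}{-75} - \frac{474}{-382} = - \frac{375}{-75} - \frac{474}{-382} = \left(-375\right) \left(- \frac{1}{75}\right) - - \frac{237}{191} = 5 + \frac{237}{191} = \frac{1192}{191}$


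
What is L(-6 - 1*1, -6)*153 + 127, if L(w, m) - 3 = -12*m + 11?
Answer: 13285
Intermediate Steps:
L(w, m) = 14 - 12*m (L(w, m) = 3 + (-12*m + 11) = 3 + (11 - 12*m) = 14 - 12*m)
L(-6 - 1*1, -6)*153 + 127 = (14 - 12*(-6))*153 + 127 = (14 + 72)*153 + 127 = 86*153 + 127 = 13158 + 127 = 13285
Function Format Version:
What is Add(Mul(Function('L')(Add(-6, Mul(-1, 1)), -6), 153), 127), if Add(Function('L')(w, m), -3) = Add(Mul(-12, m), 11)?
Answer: 13285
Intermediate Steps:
Function('L')(w, m) = Add(14, Mul(-12, m)) (Function('L')(w, m) = Add(3, Add(Mul(-12, m), 11)) = Add(3, Add(11, Mul(-12, m))) = Add(14, Mul(-12, m)))
Add(Mul(Function('L')(Add(-6, Mul(-1, 1)), -6), 153), 127) = Add(Mul(Add(14, Mul(-12, -6)), 153), 127) = Add(Mul(Add(14, 72), 153), 127) = Add(Mul(86, 153), 127) = Add(13158, 127) = 13285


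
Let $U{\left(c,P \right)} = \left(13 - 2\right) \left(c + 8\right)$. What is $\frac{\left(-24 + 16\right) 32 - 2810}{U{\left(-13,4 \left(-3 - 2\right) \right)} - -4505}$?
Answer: $- \frac{1533}{2225} \approx -0.68899$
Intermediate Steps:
$U{\left(c,P \right)} = 88 + 11 c$ ($U{\left(c,P \right)} = 11 \left(8 + c\right) = 88 + 11 c$)
$\frac{\left(-24 + 16\right) 32 - 2810}{U{\left(-13,4 \left(-3 - 2\right) \right)} - -4505} = \frac{\left(-24 + 16\right) 32 - 2810}{\left(88 + 11 \left(-13\right)\right) - -4505} = \frac{\left(-8\right) 32 - 2810}{\left(88 - 143\right) + 4505} = \frac{-256 - 2810}{-55 + 4505} = - \frac{3066}{4450} = \left(-3066\right) \frac{1}{4450} = - \frac{1533}{2225}$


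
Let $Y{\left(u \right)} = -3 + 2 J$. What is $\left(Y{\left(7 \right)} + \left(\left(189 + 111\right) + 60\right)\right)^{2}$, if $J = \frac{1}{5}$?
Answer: $\frac{3193369}{25} \approx 1.2773 \cdot 10^{5}$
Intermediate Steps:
$J = \frac{1}{5} \approx 0.2$
$Y{\left(u \right)} = - \frac{13}{5}$ ($Y{\left(u \right)} = -3 + 2 \cdot \frac{1}{5} = -3 + \frac{2}{5} = - \frac{13}{5}$)
$\left(Y{\left(7 \right)} + \left(\left(189 + 111\right) + 60\right)\right)^{2} = \left(- \frac{13}{5} + \left(\left(189 + 111\right) + 60\right)\right)^{2} = \left(- \frac{13}{5} + \left(300 + 60\right)\right)^{2} = \left(- \frac{13}{5} + 360\right)^{2} = \left(\frac{1787}{5}\right)^{2} = \frac{3193369}{25}$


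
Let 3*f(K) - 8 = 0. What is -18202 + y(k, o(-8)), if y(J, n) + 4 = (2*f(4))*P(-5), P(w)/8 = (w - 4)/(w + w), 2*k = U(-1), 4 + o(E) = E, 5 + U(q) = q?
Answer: -90838/5 ≈ -18168.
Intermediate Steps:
U(q) = -5 + q
f(K) = 8/3 (f(K) = 8/3 + (⅓)*0 = 8/3 + 0 = 8/3)
o(E) = -4 + E
k = -3 (k = (-5 - 1)/2 = (½)*(-6) = -3)
P(w) = 4*(-4 + w)/w (P(w) = 8*((w - 4)/(w + w)) = 8*((-4 + w)/((2*w))) = 8*((-4 + w)*(1/(2*w))) = 8*((-4 + w)/(2*w)) = 4*(-4 + w)/w)
y(J, n) = 172/5 (y(J, n) = -4 + (2*(8/3))*(4 - 16/(-5)) = -4 + 16*(4 - 16*(-⅕))/3 = -4 + 16*(4 + 16/5)/3 = -4 + (16/3)*(36/5) = -4 + 192/5 = 172/5)
-18202 + y(k, o(-8)) = -18202 + 172/5 = -90838/5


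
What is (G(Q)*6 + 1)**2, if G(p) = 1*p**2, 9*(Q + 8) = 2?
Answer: 96569929/729 ≈ 1.3247e+5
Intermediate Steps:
Q = -70/9 (Q = -8 + (1/9)*2 = -8 + 2/9 = -70/9 ≈ -7.7778)
G(p) = p**2
(G(Q)*6 + 1)**2 = ((-70/9)**2*6 + 1)**2 = ((4900/81)*6 + 1)**2 = (9800/27 + 1)**2 = (9827/27)**2 = 96569929/729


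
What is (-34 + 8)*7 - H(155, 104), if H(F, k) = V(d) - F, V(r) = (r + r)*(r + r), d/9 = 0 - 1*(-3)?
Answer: -2943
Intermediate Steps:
d = 27 (d = 9*(0 - 1*(-3)) = 9*(0 + 3) = 9*3 = 27)
V(r) = 4*r**2 (V(r) = (2*r)*(2*r) = 4*r**2)
H(F, k) = 2916 - F (H(F, k) = 4*27**2 - F = 4*729 - F = 2916 - F)
(-34 + 8)*7 - H(155, 104) = (-34 + 8)*7 - (2916 - 1*155) = -26*7 - (2916 - 155) = -182 - 1*2761 = -182 - 2761 = -2943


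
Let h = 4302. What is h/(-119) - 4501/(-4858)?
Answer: -2909071/82586 ≈ -35.225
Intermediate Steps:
h/(-119) - 4501/(-4858) = 4302/(-119) - 4501/(-4858) = 4302*(-1/119) - 4501*(-1/4858) = -4302/119 + 643/694 = -2909071/82586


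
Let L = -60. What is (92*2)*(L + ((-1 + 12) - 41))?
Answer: -16560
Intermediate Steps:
(92*2)*(L + ((-1 + 12) - 41)) = (92*2)*(-60 + ((-1 + 12) - 41)) = 184*(-60 + (11 - 41)) = 184*(-60 - 30) = 184*(-90) = -16560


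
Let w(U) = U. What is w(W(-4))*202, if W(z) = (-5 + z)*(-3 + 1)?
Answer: 3636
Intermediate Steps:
W(z) = 10 - 2*z (W(z) = (-5 + z)*(-2) = 10 - 2*z)
w(W(-4))*202 = (10 - 2*(-4))*202 = (10 + 8)*202 = 18*202 = 3636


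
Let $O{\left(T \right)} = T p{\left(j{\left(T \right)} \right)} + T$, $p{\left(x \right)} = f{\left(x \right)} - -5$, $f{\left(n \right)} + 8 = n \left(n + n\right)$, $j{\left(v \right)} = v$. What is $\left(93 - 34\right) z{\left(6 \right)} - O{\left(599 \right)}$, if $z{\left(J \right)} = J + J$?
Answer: $-429841692$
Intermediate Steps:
$z{\left(J \right)} = 2 J$
$f{\left(n \right)} = -8 + 2 n^{2}$ ($f{\left(n \right)} = -8 + n \left(n + n\right) = -8 + n 2 n = -8 + 2 n^{2}$)
$p{\left(x \right)} = -3 + 2 x^{2}$ ($p{\left(x \right)} = \left(-8 + 2 x^{2}\right) - -5 = \left(-8 + 2 x^{2}\right) + 5 = -3 + 2 x^{2}$)
$O{\left(T \right)} = T + T \left(-3 + 2 T^{2}\right)$ ($O{\left(T \right)} = T \left(-3 + 2 T^{2}\right) + T = T + T \left(-3 + 2 T^{2}\right)$)
$\left(93 - 34\right) z{\left(6 \right)} - O{\left(599 \right)} = \left(93 - 34\right) 2 \cdot 6 - 2 \cdot 599 \left(-1 + 599^{2}\right) = 59 \cdot 12 - 2 \cdot 599 \left(-1 + 358801\right) = 708 - 2 \cdot 599 \cdot 358800 = 708 - 429842400 = -429841692$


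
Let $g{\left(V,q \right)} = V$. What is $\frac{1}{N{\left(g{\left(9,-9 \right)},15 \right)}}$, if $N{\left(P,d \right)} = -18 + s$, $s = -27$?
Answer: $- \frac{1}{45} \approx -0.022222$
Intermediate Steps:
$N{\left(P,d \right)} = -45$ ($N{\left(P,d \right)} = -18 - 27 = -45$)
$\frac{1}{N{\left(g{\left(9,-9 \right)},15 \right)}} = \frac{1}{-45} = - \frac{1}{45}$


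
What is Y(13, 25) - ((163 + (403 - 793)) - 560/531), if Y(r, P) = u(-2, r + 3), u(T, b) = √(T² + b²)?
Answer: 121097/531 + 2*√65 ≈ 244.18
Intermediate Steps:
Y(r, P) = √(4 + (3 + r)²) (Y(r, P) = √((-2)² + (r + 3)²) = √(4 + (3 + r)²))
Y(13, 25) - ((163 + (403 - 793)) - 560/531) = √(4 + (3 + 13)²) - ((163 + (403 - 793)) - 560/531) = √(4 + 16²) - ((163 - 390) - 560*1/531) = √(4 + 256) - (-227 - 560/531) = √260 - 1*(-121097/531) = 2*√65 + 121097/531 = 121097/531 + 2*√65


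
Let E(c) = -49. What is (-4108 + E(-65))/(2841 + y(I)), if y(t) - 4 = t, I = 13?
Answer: -4157/2858 ≈ -1.4545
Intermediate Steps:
y(t) = 4 + t
(-4108 + E(-65))/(2841 + y(I)) = (-4108 - 49)/(2841 + (4 + 13)) = -4157/(2841 + 17) = -4157/2858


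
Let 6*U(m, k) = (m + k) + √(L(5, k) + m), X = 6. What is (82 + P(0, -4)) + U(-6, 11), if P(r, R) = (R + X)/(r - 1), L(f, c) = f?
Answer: 485/6 + I/6 ≈ 80.833 + 0.16667*I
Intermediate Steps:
P(r, R) = (6 + R)/(-1 + r) (P(r, R) = (R + 6)/(r - 1) = (6 + R)/(-1 + r))
U(m, k) = k/6 + m/6 + √(5 + m)/6 (U(m, k) = ((m + k) + √(5 + m))/6 = ((k + m) + √(5 + m))/6 = (k + m + √(5 + m))/6 = k/6 + m/6 + √(5 + m)/6)
(82 + P(0, -4)) + U(-6, 11) = (82 + (6 - 4)/(-1 + 0)) + ((⅙)*11 + (⅙)*(-6) + √(5 - 6)/6) = (82 + 2/(-1)) + (11/6 - 1 + √(-1)/6) = (82 - 1*2) + (11/6 - 1 + I/6) = (82 - 2) + (⅚ + I/6) = 80 + (⅚ + I/6) = 485/6 + I/6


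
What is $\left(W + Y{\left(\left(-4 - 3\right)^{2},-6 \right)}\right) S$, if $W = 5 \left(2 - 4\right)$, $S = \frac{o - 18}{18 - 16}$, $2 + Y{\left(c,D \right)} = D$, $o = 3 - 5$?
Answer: $180$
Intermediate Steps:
$o = -2$ ($o = 3 - 5 = -2$)
$Y{\left(c,D \right)} = -2 + D$
$S = -10$ ($S = \frac{-2 - 18}{18 - 16} = - \frac{20}{2} = \left(-20\right) \frac{1}{2} = -10$)
$W = -10$ ($W = 5 \left(-2\right) = -10$)
$\left(W + Y{\left(\left(-4 - 3\right)^{2},-6 \right)}\right) S = \left(-10 - 8\right) \left(-10\right) = \left(-18\right) \left(-10\right) = 180$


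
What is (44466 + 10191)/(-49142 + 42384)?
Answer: -54657/6758 ≈ -8.0878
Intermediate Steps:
(44466 + 10191)/(-49142 + 42384) = 54657/(-6758) = 54657*(-1/6758) = -54657/6758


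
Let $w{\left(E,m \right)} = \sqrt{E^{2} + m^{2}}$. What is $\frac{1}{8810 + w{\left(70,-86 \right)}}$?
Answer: $\frac{4405}{38801902} - \frac{\sqrt{3074}}{38801902} \approx 0.0001121$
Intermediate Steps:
$\frac{1}{8810 + w{\left(70,-86 \right)}} = \frac{1}{8810 + \sqrt{70^{2} + \left(-86\right)^{2}}} = \frac{1}{8810 + \sqrt{4900 + 7396}} = \frac{1}{8810 + \sqrt{12296}} = \frac{1}{8810 + 2 \sqrt{3074}}$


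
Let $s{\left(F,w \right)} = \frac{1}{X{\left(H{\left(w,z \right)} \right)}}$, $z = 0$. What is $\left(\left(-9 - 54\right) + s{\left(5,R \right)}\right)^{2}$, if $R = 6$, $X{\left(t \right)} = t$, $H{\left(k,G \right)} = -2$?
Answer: $\frac{16129}{4} \approx 4032.3$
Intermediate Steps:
$s{\left(F,w \right)} = - \frac{1}{2}$ ($s{\left(F,w \right)} = \frac{1}{-2} = - \frac{1}{2}$)
$\left(\left(-9 - 54\right) + s{\left(5,R \right)}\right)^{2} = \left(\left(-9 - 54\right) - \frac{1}{2}\right)^{2} = \left(-63 - \frac{1}{2}\right)^{2} = \left(- \frac{127}{2}\right)^{2} = \frac{16129}{4}$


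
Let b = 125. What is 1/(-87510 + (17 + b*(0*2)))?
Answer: -1/87493 ≈ -1.1429e-5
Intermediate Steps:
1/(-87510 + (17 + b*(0*2))) = 1/(-87510 + (17 + 125*(0*2))) = 1/(-87510 + (17 + 125*0)) = 1/(-87510 + (17 + 0)) = 1/(-87510 + 17) = 1/(-87493) = -1/87493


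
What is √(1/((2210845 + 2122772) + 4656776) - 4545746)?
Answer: I*√367419767874317373561/8990393 ≈ 2132.1*I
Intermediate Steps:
√(1/((2210845 + 2122772) + 4656776) - 4545746) = √(1/(4333617 + 4656776) - 4545746) = √(1/8990393 - 4545746) = √(-40868043018177/8990393) = I*√367419767874317373561/8990393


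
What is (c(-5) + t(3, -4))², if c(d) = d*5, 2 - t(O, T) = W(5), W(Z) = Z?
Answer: 784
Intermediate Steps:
t(O, T) = -3 (t(O, T) = 2 - 1*5 = 2 - 5 = -3)
c(d) = 5*d
(c(-5) + t(3, -4))² = (5*(-5) - 3)² = (-25 - 3)² = (-28)² = 784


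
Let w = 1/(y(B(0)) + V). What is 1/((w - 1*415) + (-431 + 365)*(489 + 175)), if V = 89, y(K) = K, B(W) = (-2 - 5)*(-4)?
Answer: -117/5175962 ≈ -2.2604e-5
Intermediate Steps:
B(W) = 28 (B(W) = -7*(-4) = 28)
w = 1/117 (w = 1/(28 + 89) = 1/117 ≈ 0.0085470)
1/((w - 1*415) + (-431 + 365)*(489 + 175)) = 1/((1/117 - 1*415) + (-431 + 365)*(489 + 175)) = 1/((1/117 - 415) - 66*664) = 1/(-48554/117 - 43824) = 1/(-5175962/117) = -117/5175962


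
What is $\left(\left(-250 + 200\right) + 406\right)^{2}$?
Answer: $126736$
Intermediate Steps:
$\left(\left(-250 + 200\right) + 406\right)^{2} = \left(-50 + 406\right)^{2} = 356^{2} = 126736$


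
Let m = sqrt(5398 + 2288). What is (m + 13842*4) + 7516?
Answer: 62884 + 3*sqrt(854) ≈ 62972.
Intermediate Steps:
m = 3*sqrt(854) (m = sqrt(7686) = 3*sqrt(854) ≈ 87.670)
(m + 13842*4) + 7516 = (3*sqrt(854) + 13842*4) + 7516 = (3*sqrt(854) + 55368) + 7516 = (55368 + 3*sqrt(854)) + 7516 = 62884 + 3*sqrt(854)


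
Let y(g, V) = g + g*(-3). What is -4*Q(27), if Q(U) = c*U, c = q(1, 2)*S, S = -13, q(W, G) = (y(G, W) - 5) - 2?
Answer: -15444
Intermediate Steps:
y(g, V) = -2*g (y(g, V) = g - 3*g = -2*g)
q(W, G) = -7 - 2*G (q(W, G) = (-2*G - 5) - 2 = (-5 - 2*G) - 2 = -7 - 2*G)
c = 143 (c = (-7 - 2*2)*(-13) = (-7 - 4)*(-13) = -11*(-13) = 143)
Q(U) = 143*U
-4*Q(27) = -572*27 = -4*3861 = -15444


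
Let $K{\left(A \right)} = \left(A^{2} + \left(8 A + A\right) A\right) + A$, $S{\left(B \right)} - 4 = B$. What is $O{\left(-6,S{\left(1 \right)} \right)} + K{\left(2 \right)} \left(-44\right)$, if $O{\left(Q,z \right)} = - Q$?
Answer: $-1842$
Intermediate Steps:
$S{\left(B \right)} = 4 + B$
$K{\left(A \right)} = A + 10 A^{2}$ ($K{\left(A \right)} = \left(A^{2} + 9 A A\right) + A = \left(A^{2} + 9 A^{2}\right) + A = 10 A^{2} + A = A + 10 A^{2}$)
$O{\left(-6,S{\left(1 \right)} \right)} + K{\left(2 \right)} \left(-44\right) = \left(-1\right) \left(-6\right) + 2 \left(1 + 10 \cdot 2\right) \left(-44\right) = 6 + 2 \left(1 + 20\right) \left(-44\right) = 6 + 2 \cdot 21 \left(-44\right) = 6 + 42 \left(-44\right) = 6 - 1848 = -1842$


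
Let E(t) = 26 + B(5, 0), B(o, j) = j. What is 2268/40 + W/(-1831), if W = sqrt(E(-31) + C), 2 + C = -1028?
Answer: 567/10 - 2*I*sqrt(251)/1831 ≈ 56.7 - 0.017305*I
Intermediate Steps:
C = -1030 (C = -2 - 1028 = -1030)
E(t) = 26 (E(t) = 26 + 0 = 26)
W = 2*I*sqrt(251) (W = sqrt(26 - 1030) = sqrt(-1004) = 2*I*sqrt(251) ≈ 31.686*I)
2268/40 + W/(-1831) = 2268/40 + (2*I*sqrt(251))/(-1831) = 2268*(1/40) + (2*I*sqrt(251))*(-1/1831) = 567/10 - 2*I*sqrt(251)/1831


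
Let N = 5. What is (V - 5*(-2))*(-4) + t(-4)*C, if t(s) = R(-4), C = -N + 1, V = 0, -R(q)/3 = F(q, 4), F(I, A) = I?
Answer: -88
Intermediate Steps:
R(q) = -3*q
C = -4 (C = -1*5 + 1 = -5 + 1 = -4)
t(s) = 12 (t(s) = -3*(-4) = 12)
(V - 5*(-2))*(-4) + t(-4)*C = (0 - 5*(-2))*(-4) + 12*(-4) = (0 + 10)*(-4) - 48 = 10*(-4) - 48 = -40 - 48 = -88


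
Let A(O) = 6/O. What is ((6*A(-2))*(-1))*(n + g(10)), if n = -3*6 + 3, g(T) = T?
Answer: -90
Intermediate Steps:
n = -15 (n = -18 + 3 = -15)
((6*A(-2))*(-1))*(n + g(10)) = ((6*(6/(-2)))*(-1))*(-15 + 10) = ((6*(6*(-½)))*(-1))*(-5) = ((6*(-3))*(-1))*(-5) = -18*(-1)*(-5) = 18*(-5) = -90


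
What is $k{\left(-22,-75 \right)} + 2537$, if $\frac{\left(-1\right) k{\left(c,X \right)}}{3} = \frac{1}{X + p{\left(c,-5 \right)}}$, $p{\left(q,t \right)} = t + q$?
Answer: $\frac{86259}{34} \approx 2537.0$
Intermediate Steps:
$p{\left(q,t \right)} = q + t$
$k{\left(c,X \right)} = - \frac{3}{-5 + X + c}$ ($k{\left(c,X \right)} = - \frac{3}{X + \left(c - 5\right)} = - \frac{3}{X + \left(-5 + c\right)} = - \frac{3}{-5 + X + c}$)
$k{\left(-22,-75 \right)} + 2537 = - \frac{3}{-5 - 75 - 22} + 2537 = - \frac{3}{-102} + 2537 = \left(-3\right) \left(- \frac{1}{102}\right) + 2537 = \frac{1}{34} + 2537 = \frac{86259}{34}$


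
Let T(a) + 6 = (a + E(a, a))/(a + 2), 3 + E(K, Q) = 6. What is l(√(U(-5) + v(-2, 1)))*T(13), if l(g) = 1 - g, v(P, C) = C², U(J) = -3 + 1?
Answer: -74/15 + 74*I/15 ≈ -4.9333 + 4.9333*I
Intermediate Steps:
U(J) = -2
E(K, Q) = 3 (E(K, Q) = -3 + 6 = 3)
T(a) = -6 + (3 + a)/(2 + a) (T(a) = -6 + (a + 3)/(a + 2) = -6 + (3 + a)/(2 + a))
l(√(U(-5) + v(-2, 1)))*T(13) = (1 - √(-2 + 1²))*((-9 - 5*13)/(2 + 13)) = (1 - √(-2 + 1))*((-9 - 65)/15) = (1 - √(-1))*((1/15)*(-74)) = (1 - I)*(-74/15) = -74/15 + 74*I/15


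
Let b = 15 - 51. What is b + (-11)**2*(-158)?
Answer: -19154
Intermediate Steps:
b = -36
b + (-11)**2*(-158) = -36 + (-11)**2*(-158) = -36 + 121*(-158) = -36 - 19118 = -19154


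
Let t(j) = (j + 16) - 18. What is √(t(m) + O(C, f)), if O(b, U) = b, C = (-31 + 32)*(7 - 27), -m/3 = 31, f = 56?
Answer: I*√115 ≈ 10.724*I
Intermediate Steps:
m = -93 (m = -3*31 = -93)
C = -20 (C = 1*(-20) = -20)
t(j) = -2 + j (t(j) = (16 + j) - 18 = -2 + j)
√(t(m) + O(C, f)) = √((-2 - 93) - 20) = √(-95 - 20) = √(-115) = I*√115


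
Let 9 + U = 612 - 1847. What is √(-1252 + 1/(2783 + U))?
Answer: 7*I*√747137/171 ≈ 35.384*I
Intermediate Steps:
U = -1244 (U = -9 + (612 - 1847) = -9 - 1235 = -1244)
√(-1252 + 1/(2783 + U)) = √(-1252 + 1/(2783 - 1244)) = √(-1252 + 1/1539) = √(-1926827/1539) = 7*I*√747137/171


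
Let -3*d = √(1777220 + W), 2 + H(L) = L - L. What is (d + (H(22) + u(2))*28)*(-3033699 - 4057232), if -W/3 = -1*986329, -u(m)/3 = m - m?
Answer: 397092136 + 7090931*√4736207/3 ≈ 5.5411e+9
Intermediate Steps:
u(m) = 0 (u(m) = -3*(m - m) = -3*0 = 0)
W = 2958987 (W = -(-3)*986329 = -3*(-986329) = 2958987)
H(L) = -2 (H(L) = -2 + (L - L) = -2 + 0 = -2)
d = -√4736207/3 (d = -√(1777220 + 2958987)/3 = -√4736207/3 ≈ -725.43)
(d + (H(22) + u(2))*28)*(-3033699 - 4057232) = (-√4736207/3 + (-2 + 0)*28)*(-3033699 - 4057232) = (-√4736207/3 - 2*28)*(-7090931) = (-√4736207/3 - 56)*(-7090931) = (-56 - √4736207/3)*(-7090931) = 397092136 + 7090931*√4736207/3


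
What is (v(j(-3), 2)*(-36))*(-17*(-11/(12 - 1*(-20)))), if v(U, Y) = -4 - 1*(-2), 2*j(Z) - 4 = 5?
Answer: 1683/4 ≈ 420.75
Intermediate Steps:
j(Z) = 9/2 (j(Z) = 2 + (½)*5 = 2 + 5/2 = 9/2)
v(U, Y) = -2 (v(U, Y) = -4 + 2 = -2)
(v(j(-3), 2)*(-36))*(-17*(-11/(12 - 1*(-20)))) = (-2*(-36))*(-17*(-11/(12 - 1*(-20)))) = 72*(-17*(-11/(12 + 20))) = 72*(-17/(32*(-1/11))) = 72*(-17/(-32/11)) = 72*(-17*(-11/32)) = 72*(187/32) = 1683/4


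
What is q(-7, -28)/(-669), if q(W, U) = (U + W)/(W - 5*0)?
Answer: -5/669 ≈ -0.0074738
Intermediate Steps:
q(W, U) = (U + W)/W (q(W, U) = (U + W)/(W + 0) = (U + W)/W)
q(-7, -28)/(-669) = ((-28 - 7)/(-7))/(-669) = -1/7*(-35)*(-1/669) = 5*(-1/669) = -5/669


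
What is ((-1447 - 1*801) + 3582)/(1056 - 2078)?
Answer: -667/511 ≈ -1.3053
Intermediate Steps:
((-1447 - 1*801) + 3582)/(1056 - 2078) = ((-1447 - 801) + 3582)/(-1022) = (-2248 + 3582)*(-1/1022) = 1334*(-1/1022) = -667/511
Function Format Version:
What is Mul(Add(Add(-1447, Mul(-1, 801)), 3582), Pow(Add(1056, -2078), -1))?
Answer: Rational(-667, 511) ≈ -1.3053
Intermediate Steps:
Mul(Add(Add(-1447, Mul(-1, 801)), 3582), Pow(Add(1056, -2078), -1)) = Mul(Add(Add(-1447, -801), 3582), Pow(-1022, -1)) = Mul(Add(-2248, 3582), Rational(-1, 1022)) = Mul(1334, Rational(-1, 1022)) = Rational(-667, 511)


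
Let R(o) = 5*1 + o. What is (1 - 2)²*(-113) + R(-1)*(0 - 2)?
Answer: -121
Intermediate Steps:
R(o) = 5 + o
(1 - 2)²*(-113) + R(-1)*(0 - 2) = (1 - 2)²*(-113) + (5 - 1)*(0 - 2) = (-1)²*(-113) + 4*(-2) = 1*(-113) - 8 = -113 - 8 = -121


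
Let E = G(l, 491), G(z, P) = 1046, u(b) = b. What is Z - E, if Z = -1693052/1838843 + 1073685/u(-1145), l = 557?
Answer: -835720757361/421095047 ≈ -1984.6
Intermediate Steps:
Z = -395255338199/421095047 (Z = -1693052/1838843 + 1073685/(-1145) = -1693052*1/1838843 + 1073685*(-1/1145) = -1693052/1838843 - 214737/229 = -395255338199/421095047 ≈ -938.64)
E = 1046
Z - E = -395255338199/421095047 - 1*1046 = -395255338199/421095047 - 1046 = -835720757361/421095047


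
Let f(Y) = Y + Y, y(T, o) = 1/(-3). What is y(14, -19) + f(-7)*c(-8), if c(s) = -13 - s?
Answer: 209/3 ≈ 69.667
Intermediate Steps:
y(T, o) = -⅓
f(Y) = 2*Y
y(14, -19) + f(-7)*c(-8) = -⅓ + (2*(-7))*(-13 - 1*(-8)) = -⅓ - 14*(-13 + 8) = -⅓ - 14*(-5) = -⅓ + 70 = 209/3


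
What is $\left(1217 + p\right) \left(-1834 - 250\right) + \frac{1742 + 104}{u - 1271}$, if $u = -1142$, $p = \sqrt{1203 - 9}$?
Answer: $- \frac{6119920010}{2413} - 2084 \sqrt{1194} \approx -2.6082 \cdot 10^{6}$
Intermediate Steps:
$p = \sqrt{1194} \approx 34.554$
$\left(1217 + p\right) \left(-1834 - 250\right) + \frac{1742 + 104}{u - 1271} = \left(1217 + \sqrt{1194}\right) \left(-1834 - 250\right) + \frac{1742 + 104}{-1142 - 1271} = \left(1217 + \sqrt{1194}\right) \left(-2084\right) + \frac{1846}{-2413} = \left(-2536228 - 2084 \sqrt{1194}\right) + 1846 \left(- \frac{1}{2413}\right) = \left(-2536228 - 2084 \sqrt{1194}\right) - \frac{1846}{2413} = - \frac{6119920010}{2413} - 2084 \sqrt{1194}$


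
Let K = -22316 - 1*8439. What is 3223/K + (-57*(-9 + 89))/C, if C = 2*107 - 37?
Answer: -46937757/1814545 ≈ -25.867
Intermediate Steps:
C = 177 (C = 214 - 37 = 177)
K = -30755 (K = -22316 - 8439 = -30755)
3223/K + (-57*(-9 + 89))/C = 3223/(-30755) - 57*(-9 + 89)/177 = 3223*(-1/30755) - 57*80*(1/177) = -3223/30755 - 4560*1/177 = -3223/30755 - 1520/59 = -46937757/1814545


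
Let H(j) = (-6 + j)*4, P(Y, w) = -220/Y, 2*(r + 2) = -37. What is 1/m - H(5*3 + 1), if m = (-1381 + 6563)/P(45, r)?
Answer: -932782/23319 ≈ -40.001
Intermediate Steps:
r = -41/2 (r = -2 + (1/2)*(-37) = -2 - 37/2 = -41/2 ≈ -20.500)
H(j) = -24 + 4*j
m = -23319/22 (m = (-1381 + 6563)/((-220/45)) = 5182/((-220*1/45)) = 5182/(-44/9) = 5182*(-9/44) = -23319/22 ≈ -1060.0)
1/m - H(5*3 + 1) = 1/(-23319/22) - (-24 + 4*(5*3 + 1)) = -22/23319 - (-24 + 4*(15 + 1)) = -22/23319 - (-24 + 4*16) = -22/23319 - (-24 + 64) = -22/23319 - 1*40 = -22/23319 - 40 = -932782/23319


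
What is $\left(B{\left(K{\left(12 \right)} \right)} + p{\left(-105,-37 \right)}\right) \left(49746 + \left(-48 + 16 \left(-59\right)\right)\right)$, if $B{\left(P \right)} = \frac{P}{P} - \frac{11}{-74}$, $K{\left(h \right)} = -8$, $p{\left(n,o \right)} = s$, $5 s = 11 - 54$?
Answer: $- \frac{67207389}{185} \approx -3.6328 \cdot 10^{5}$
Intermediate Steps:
$s = - \frac{43}{5}$ ($s = \frac{11 - 54}{5} = \frac{1}{5} \left(-43\right) = - \frac{43}{5} \approx -8.6$)
$p{\left(n,o \right)} = - \frac{43}{5}$
$B{\left(P \right)} = \frac{85}{74}$ ($B{\left(P \right)} = 1 - - \frac{11}{74} = 1 + \frac{11}{74} = \frac{85}{74}$)
$\left(B{\left(K{\left(12 \right)} \right)} + p{\left(-105,-37 \right)}\right) \left(49746 + \left(-48 + 16 \left(-59\right)\right)\right) = \left(\frac{85}{74} - \frac{43}{5}\right) \left(49746 + \left(-48 + 16 \left(-59\right)\right)\right) = - \frac{2757 \left(49746 - 992\right)}{370} = \left(- \frac{2757}{370}\right) 48754 = - \frac{67207389}{185}$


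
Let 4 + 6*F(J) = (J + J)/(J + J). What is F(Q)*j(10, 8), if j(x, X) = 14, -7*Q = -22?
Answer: -7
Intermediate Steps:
Q = 22/7 (Q = -1/7*(-22) = 22/7 ≈ 3.1429)
F(J) = -1/2 (F(J) = -2/3 + ((J + J)/(J + J))/6 = -2/3 + ((2*J)/((2*J)))/6 = -2/3 + ((2*J)*(1/(2*J)))/6 = -2/3 + (1/6)*1 = -2/3 + 1/6 = -1/2)
F(Q)*j(10, 8) = -1/2*14 = -7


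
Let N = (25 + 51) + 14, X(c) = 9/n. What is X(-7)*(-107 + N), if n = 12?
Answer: -51/4 ≈ -12.750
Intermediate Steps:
X(c) = ¾ (X(c) = 9/12 = 9*(1/12) = ¾)
N = 90 (N = 76 + 14 = 90)
X(-7)*(-107 + N) = 3*(-107 + 90)/4 = (¾)*(-17) = -51/4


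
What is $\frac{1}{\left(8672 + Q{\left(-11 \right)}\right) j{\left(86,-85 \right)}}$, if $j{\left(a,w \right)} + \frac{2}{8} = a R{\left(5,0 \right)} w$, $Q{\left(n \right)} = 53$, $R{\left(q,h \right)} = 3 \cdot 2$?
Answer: $- \frac{4}{1530722725} \approx -2.6131 \cdot 10^{-9}$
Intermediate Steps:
$R{\left(q,h \right)} = 6$
$j{\left(a,w \right)} = - \frac{1}{4} + 6 a w$ ($j{\left(a,w \right)} = - \frac{1}{4} + a 6 w = - \frac{1}{4} + 6 a w$)
$\frac{1}{\left(8672 + Q{\left(-11 \right)}\right) j{\left(86,-85 \right)}} = \frac{1}{\left(8672 + 53\right) \left(- \frac{1}{4} + 6 \cdot 86 \left(-85\right)\right)} = \frac{1}{8725 \left(- \frac{1}{4} - 43860\right)} = \frac{1}{8725 \left(- \frac{175441}{4}\right)} = \frac{1}{8725} \left(- \frac{4}{175441}\right) = - \frac{4}{1530722725}$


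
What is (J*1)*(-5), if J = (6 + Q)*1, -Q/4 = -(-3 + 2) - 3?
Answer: -70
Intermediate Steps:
Q = 8 (Q = -4*(-(-3 + 2) - 3) = -4*(-1*(-1) - 3) = -4*(1 - 3) = -4*(-2) = 8)
J = 14 (J = (6 + 8)*1 = 14*1 = 14)
(J*1)*(-5) = (14*1)*(-5) = 14*(-5) = -70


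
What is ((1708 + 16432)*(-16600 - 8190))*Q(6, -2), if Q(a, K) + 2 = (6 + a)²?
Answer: -63856065200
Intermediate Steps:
Q(a, K) = -2 + (6 + a)²
((1708 + 16432)*(-16600 - 8190))*Q(6, -2) = ((1708 + 16432)*(-16600 - 8190))*(-2 + (6 + 6)²) = (18140*(-24790))*(-2 + 12²) = -449690600*(-2 + 144) = -449690600*142 = -63856065200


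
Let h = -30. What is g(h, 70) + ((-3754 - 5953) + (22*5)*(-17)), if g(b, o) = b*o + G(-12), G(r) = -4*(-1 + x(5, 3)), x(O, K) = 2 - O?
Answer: -13661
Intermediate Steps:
G(r) = 16 (G(r) = -4*(-1 + (2 - 1*5)) = -4*(-1 + (2 - 5)) = -4*(-1 - 3) = -4*(-4) = 16)
g(b, o) = 16 + b*o (g(b, o) = b*o + 16 = 16 + b*o)
g(h, 70) + ((-3754 - 5953) + (22*5)*(-17)) = (16 - 30*70) + ((-3754 - 5953) + (22*5)*(-17)) = (16 - 2100) + (-9707 + 110*(-17)) = -2084 + (-9707 - 1870) = -2084 - 11577 = -13661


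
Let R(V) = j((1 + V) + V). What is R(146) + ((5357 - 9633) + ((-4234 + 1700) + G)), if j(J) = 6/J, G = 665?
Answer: -1800479/293 ≈ -6145.0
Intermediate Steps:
R(V) = 6/(1 + 2*V) (R(V) = 6/((1 + V) + V) = 6/(1 + 2*V))
R(146) + ((5357 - 9633) + ((-4234 + 1700) + G)) = 6/(1 + 2*146) + ((5357 - 9633) + ((-4234 + 1700) + 665)) = 6/(1 + 292) + (-4276 + (-2534 + 665)) = 6/293 + (-4276 - 1869) = 6*(1/293) - 6145 = 6/293 - 6145 = -1800479/293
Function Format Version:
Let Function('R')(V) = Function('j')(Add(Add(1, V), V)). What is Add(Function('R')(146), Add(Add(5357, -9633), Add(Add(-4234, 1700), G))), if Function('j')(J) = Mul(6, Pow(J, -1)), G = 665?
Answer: Rational(-1800479, 293) ≈ -6145.0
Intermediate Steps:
Function('R')(V) = Mul(6, Pow(Add(1, Mul(2, V)), -1)) (Function('R')(V) = Mul(6, Pow(Add(Add(1, V), V), -1)) = Mul(6, Pow(Add(1, Mul(2, V)), -1)))
Add(Function('R')(146), Add(Add(5357, -9633), Add(Add(-4234, 1700), G))) = Add(Mul(6, Pow(Add(1, Mul(2, 146)), -1)), Add(Add(5357, -9633), Add(Add(-4234, 1700), 665))) = Add(Mul(6, Pow(Add(1, 292), -1)), Add(-4276, Add(-2534, 665))) = Add(Mul(6, Pow(293, -1)), Add(-4276, -1869)) = Add(Mul(6, Rational(1, 293)), -6145) = Add(Rational(6, 293), -6145) = Rational(-1800479, 293)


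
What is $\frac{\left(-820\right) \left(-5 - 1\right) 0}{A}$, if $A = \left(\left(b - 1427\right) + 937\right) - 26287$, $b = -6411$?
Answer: $0$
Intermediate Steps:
$A = -33188$ ($A = \left(\left(-6411 - 1427\right) + 937\right) - 26287 = \left(-7838 + 937\right) - 26287 = -6901 - 26287 = -33188$)
$\frac{\left(-820\right) \left(-5 - 1\right) 0}{A} = \frac{\left(-820\right) \left(-5 - 1\right) 0}{-33188} = - 820 \left(\left(-6\right) 0\right) \left(- \frac{1}{33188}\right) = \left(-820\right) 0 \left(- \frac{1}{33188}\right) = 0 \left(- \frac{1}{33188}\right) = 0$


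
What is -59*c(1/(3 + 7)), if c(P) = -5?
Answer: 295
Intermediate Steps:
-59*c(1/(3 + 7)) = -59*(-5) = 295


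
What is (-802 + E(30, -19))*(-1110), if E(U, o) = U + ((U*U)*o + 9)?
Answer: 19827930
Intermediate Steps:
E(U, o) = 9 + U + o*U² (E(U, o) = U + (U²*o + 9) = U + (o*U² + 9) = U + (9 + o*U²) = 9 + U + o*U²)
(-802 + E(30, -19))*(-1110) = (-802 + (9 + 30 - 19*30²))*(-1110) = (-802 + (9 + 30 - 19*900))*(-1110) = (-802 + (9 + 30 - 17100))*(-1110) = (-802 - 17061)*(-1110) = -17863*(-1110) = 19827930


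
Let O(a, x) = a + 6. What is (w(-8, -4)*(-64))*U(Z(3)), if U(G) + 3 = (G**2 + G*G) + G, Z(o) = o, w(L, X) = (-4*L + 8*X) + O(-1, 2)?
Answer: -5760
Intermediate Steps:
O(a, x) = 6 + a
w(L, X) = 5 - 4*L + 8*X (w(L, X) = (-4*L + 8*X) + (6 - 1) = (-4*L + 8*X) + 5 = 5 - 4*L + 8*X)
U(G) = -3 + G + 2*G**2 (U(G) = -3 + ((G**2 + G*G) + G) = -3 + ((G**2 + G**2) + G) = -3 + (2*G**2 + G) = -3 + (G + 2*G**2) = -3 + G + 2*G**2)
(w(-8, -4)*(-64))*U(Z(3)) = ((5 - 4*(-8) + 8*(-4))*(-64))*(-3 + 3 + 2*3**2) = ((5 + 32 - 32)*(-64))*(-3 + 3 + 2*9) = (5*(-64))*(-3 + 3 + 18) = -320*18 = -5760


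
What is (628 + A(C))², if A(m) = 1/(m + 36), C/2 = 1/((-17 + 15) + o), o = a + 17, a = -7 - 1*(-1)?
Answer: 41917239169/106276 ≈ 3.9442e+5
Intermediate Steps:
a = -6 (a = -7 + 1 = -6)
o = 11 (o = -6 + 17 = 11)
C = 2/9 (C = 2/((-17 + 15) + 11) = 2/(-2 + 11) = 2/9 ≈ 0.22222)
A(m) = 1/(36 + m)
(628 + A(C))² = (628 + 1/(36 + 2/9))² = (628 + 1/(326/9))² = (628 + 9/326)² = (204737/326)² = 41917239169/106276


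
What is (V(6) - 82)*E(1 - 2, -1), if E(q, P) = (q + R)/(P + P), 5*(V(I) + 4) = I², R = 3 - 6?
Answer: -788/5 ≈ -157.60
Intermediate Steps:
R = -3
V(I) = -4 + I²/5
E(q, P) = (-3 + q)/(2*P) (E(q, P) = (q - 3)/(P + P) = (-3 + q)/((2*P)) = (-3 + q)*(1/(2*P)) = (-3 + q)/(2*P))
(V(6) - 82)*E(1 - 2, -1) = ((-4 + (⅕)*6²) - 82)*((½)*(-3 + (1 - 2))/(-1)) = ((-4 + (⅕)*36) - 82)*((½)*(-1)*(-3 - 1)) = ((-4 + 36/5) - 82)*((½)*(-1)*(-4)) = (16/5 - 82)*2 = -394/5*2 = -788/5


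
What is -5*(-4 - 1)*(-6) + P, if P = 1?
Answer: -149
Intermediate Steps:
-5*(-4 - 1)*(-6) + P = -5*(-4 - 1)*(-6) + 1 = -5*(-5)*(-6) + 1 = 25*(-6) + 1 = -150 + 1 = -149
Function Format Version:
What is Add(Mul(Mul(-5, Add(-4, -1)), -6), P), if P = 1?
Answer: -149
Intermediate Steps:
Add(Mul(Mul(-5, Add(-4, -1)), -6), P) = Add(Mul(Mul(-5, Add(-4, -1)), -6), 1) = Add(Mul(Mul(-5, -5), -6), 1) = Add(Mul(25, -6), 1) = Add(-150, 1) = -149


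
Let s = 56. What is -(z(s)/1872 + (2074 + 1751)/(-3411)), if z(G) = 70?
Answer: 384535/354744 ≈ 1.0840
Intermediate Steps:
-(z(s)/1872 + (2074 + 1751)/(-3411)) = -(70/1872 + (2074 + 1751)/(-3411)) = -(70*(1/1872) + 3825*(-1/3411)) = -(35/936 - 425/379) = -1*(-384535/354744) = 384535/354744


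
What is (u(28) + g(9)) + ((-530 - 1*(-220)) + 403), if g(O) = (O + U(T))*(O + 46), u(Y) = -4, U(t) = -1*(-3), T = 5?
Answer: 749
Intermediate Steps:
U(t) = 3
g(O) = (3 + O)*(46 + O) (g(O) = (O + 3)*(O + 46) = (3 + O)*(46 + O))
(u(28) + g(9)) + ((-530 - 1*(-220)) + 403) = (-4 + (138 + 9**2 + 49*9)) + ((-530 - 1*(-220)) + 403) = (-4 + (138 + 81 + 441)) + ((-530 + 220) + 403) = (-4 + 660) + (-310 + 403) = 656 + 93 = 749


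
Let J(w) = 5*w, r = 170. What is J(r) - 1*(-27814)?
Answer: 28664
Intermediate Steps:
J(r) - 1*(-27814) = 5*170 - 1*(-27814) = 850 + 27814 = 28664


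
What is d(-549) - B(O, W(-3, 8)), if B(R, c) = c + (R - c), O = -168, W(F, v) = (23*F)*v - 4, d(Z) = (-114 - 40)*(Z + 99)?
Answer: 69468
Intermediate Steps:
d(Z) = -15246 - 154*Z (d(Z) = -154*(99 + Z) = -15246 - 154*Z)
W(F, v) = -4 + 23*F*v (W(F, v) = 23*F*v - 4 = -4 + 23*F*v)
B(R, c) = R
d(-549) - B(O, W(-3, 8)) = (-15246 - 154*(-549)) - 1*(-168) = (-15246 + 84546) + 168 = 69300 + 168 = 69468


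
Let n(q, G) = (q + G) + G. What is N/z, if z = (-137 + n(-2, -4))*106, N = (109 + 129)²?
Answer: -578/159 ≈ -3.6352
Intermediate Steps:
n(q, G) = q + 2*G (n(q, G) = (G + q) + G = q + 2*G)
N = 56644 (N = 238² = 56644)
z = -15582 (z = (-137 + (-2 + 2*(-4)))*106 = (-137 + (-2 - 8))*106 = (-137 - 10)*106 = -147*106 = -15582)
N/z = 56644/(-15582) = 56644*(-1/15582) = -578/159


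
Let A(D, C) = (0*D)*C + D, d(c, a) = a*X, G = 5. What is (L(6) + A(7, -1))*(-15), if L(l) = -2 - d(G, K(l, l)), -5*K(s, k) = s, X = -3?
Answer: -21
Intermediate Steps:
K(s, k) = -s/5
d(c, a) = -3*a (d(c, a) = a*(-3) = -3*a)
A(D, C) = D (A(D, C) = 0*C + D = 0 + D = D)
L(l) = -2 - 3*l/5 (L(l) = -2 - (-3)*(-l/5) = -2 - 3*l/5)
(L(6) + A(7, -1))*(-15) = ((-2 - ⅗*6) + 7)*(-15) = ((-2 - 18/5) + 7)*(-15) = (-28/5 + 7)*(-15) = (7/5)*(-15) = -21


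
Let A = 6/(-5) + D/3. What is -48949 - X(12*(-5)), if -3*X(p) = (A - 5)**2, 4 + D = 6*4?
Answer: -33040526/675 ≈ -48949.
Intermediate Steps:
D = 20 (D = -4 + 6*4 = -4 + 24 = 20)
A = 82/15 (A = 6/(-5) + 20/3 = 6*(-1/5) + 20*(1/3) = -6/5 + 20/3 = 82/15 ≈ 5.4667)
X(p) = -49/675 (X(p) = -(82/15 - 5)**2/3 = -(7/15)**2/3 = -1/3*49/225 = -49/675)
-48949 - X(12*(-5)) = -48949 - 1*(-49/675) = -48949 + 49/675 = -33040526/675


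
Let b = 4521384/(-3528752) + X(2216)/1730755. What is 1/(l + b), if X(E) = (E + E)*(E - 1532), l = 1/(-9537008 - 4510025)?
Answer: 824912710922069770/387908943700701347 ≈ 2.1266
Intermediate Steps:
l = -1/14047033 (l = 1/(-14047033) = -1/14047033 ≈ -7.1189e-8)
X(E) = 2*E*(-1532 + E) (X(E) = (2*E)*(-1532 + E) = 2*E*(-1532 + E))
b = 358995172257/763425645970 (b = 4521384/(-3528752) + (2*2216*(-1532 + 2216))/1730755 = 4521384*(-1/3528752) + (2*2216*684)*(1/1730755) = -565173/441094 + 3031488*(1/1730755) = -565173/441094 + 3031488/1730755 = 358995172257/763425645970 ≈ 0.47024)
1/(l + b) = 1/(-1/14047033 + 358995172257/763425645970) = 1/(387908943700701347/824912710922069770) = 824912710922069770/387908943700701347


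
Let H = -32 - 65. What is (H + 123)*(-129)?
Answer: -3354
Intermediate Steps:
H = -97
(H + 123)*(-129) = (-97 + 123)*(-129) = 26*(-129) = -3354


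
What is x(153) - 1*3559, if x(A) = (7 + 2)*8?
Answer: -3487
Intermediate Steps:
x(A) = 72 (x(A) = 9*8 = 72)
x(153) - 1*3559 = 72 - 1*3559 = 72 - 3559 = -3487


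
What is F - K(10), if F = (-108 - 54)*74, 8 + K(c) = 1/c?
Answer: -119801/10 ≈ -11980.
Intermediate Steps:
K(c) = -8 + 1/c
F = -11988 (F = -162*74 = -11988)
F - K(10) = -11988 - (-8 + 1/10) = -11988 - (-8 + ⅒) = -11988 - 1*(-79/10) = -11988 + 79/10 = -119801/10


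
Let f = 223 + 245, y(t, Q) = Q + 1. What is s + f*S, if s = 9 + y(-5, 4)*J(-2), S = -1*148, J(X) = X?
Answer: -69265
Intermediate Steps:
y(t, Q) = 1 + Q
S = -148
f = 468
s = -1 (s = 9 + (1 + 4)*(-2) = 9 + 5*(-2) = 9 - 10 = -1)
s + f*S = -1 + 468*(-148) = -1 - 69264 = -69265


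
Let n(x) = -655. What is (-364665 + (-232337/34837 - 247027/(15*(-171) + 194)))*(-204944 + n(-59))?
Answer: 6191148622662904917/82598527 ≈ 7.4955e+10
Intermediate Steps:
(-364665 + (-232337/34837 - 247027/(15*(-171) + 194)))*(-204944 + n(-59)) = (-364665 + (-232337/34837 - 247027/(15*(-171) + 194)))*(-204944 - 655) = (-364665 + (-232337*1/34837 - 247027/(-2565 + 194)))*(-205599) = (-364665 + (-232337/34837 - 247027/(-2371)))*(-205599) = (-364665 + (-232337/34837 - 247027*(-1/2371)))*(-205599) = (-364665 + (-232337/34837 + 247027/2371))*(-205599) = (-364665 + 8054808572/82598527)*(-205599) = -30112737039883/82598527*(-205599) = 6191148622662904917/82598527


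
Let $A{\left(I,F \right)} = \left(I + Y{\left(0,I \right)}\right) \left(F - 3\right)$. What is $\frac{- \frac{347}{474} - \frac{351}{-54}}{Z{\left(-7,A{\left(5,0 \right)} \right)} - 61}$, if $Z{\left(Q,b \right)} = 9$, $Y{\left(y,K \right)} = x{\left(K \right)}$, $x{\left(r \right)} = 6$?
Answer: $- \frac{1367}{12324} \approx -0.11092$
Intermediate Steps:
$Y{\left(y,K \right)} = 6$
$A{\left(I,F \right)} = \left(-3 + F\right) \left(6 + I\right)$ ($A{\left(I,F \right)} = \left(I + 6\right) \left(F - 3\right) = \left(6 + I\right) \left(-3 + F\right) = \left(-3 + F\right) \left(6 + I\right)$)
$\frac{- \frac{347}{474} - \frac{351}{-54}}{Z{\left(-7,A{\left(5,0 \right)} \right)} - 61} = \frac{- \frac{347}{474} - \frac{351}{-54}}{9 - 61} = \frac{\left(-347\right) \frac{1}{474} - - \frac{13}{2}}{-52} = - \frac{- \frac{347}{474} + \frac{13}{2}}{52} = \left(- \frac{1}{52}\right) \frac{1367}{237} = - \frac{1367}{12324}$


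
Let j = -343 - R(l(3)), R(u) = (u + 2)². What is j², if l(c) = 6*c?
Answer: 552049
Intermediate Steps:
R(u) = (2 + u)²
j = -743 (j = -343 - (2 + 6*3)² = -343 - (2 + 18)² = -343 - 1*20² = -343 - 1*400 = -343 - 400 = -743)
j² = (-743)² = 552049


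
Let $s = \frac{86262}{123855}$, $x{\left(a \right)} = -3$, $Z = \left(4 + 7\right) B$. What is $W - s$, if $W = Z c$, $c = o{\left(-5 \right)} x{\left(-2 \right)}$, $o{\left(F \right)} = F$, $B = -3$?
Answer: $- \frac{20464829}{41285} \approx -495.7$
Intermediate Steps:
$Z = -33$ ($Z = \left(4 + 7\right) \left(-3\right) = 11 \left(-3\right) = -33$)
$c = 15$ ($c = \left(-5\right) \left(-3\right) = 15$)
$s = \frac{28754}{41285}$ ($s = 86262 \cdot \frac{1}{123855} = \frac{28754}{41285} \approx 0.69648$)
$W = -495$ ($W = \left(-33\right) 15 = -495$)
$W - s = -495 - \frac{28754}{41285} = - \frac{20464829}{41285}$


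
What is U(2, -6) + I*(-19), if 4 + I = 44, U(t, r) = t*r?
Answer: -772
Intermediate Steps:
U(t, r) = r*t
I = 40 (I = -4 + 44 = 40)
U(2, -6) + I*(-19) = -6*2 + 40*(-19) = -12 - 760 = -772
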